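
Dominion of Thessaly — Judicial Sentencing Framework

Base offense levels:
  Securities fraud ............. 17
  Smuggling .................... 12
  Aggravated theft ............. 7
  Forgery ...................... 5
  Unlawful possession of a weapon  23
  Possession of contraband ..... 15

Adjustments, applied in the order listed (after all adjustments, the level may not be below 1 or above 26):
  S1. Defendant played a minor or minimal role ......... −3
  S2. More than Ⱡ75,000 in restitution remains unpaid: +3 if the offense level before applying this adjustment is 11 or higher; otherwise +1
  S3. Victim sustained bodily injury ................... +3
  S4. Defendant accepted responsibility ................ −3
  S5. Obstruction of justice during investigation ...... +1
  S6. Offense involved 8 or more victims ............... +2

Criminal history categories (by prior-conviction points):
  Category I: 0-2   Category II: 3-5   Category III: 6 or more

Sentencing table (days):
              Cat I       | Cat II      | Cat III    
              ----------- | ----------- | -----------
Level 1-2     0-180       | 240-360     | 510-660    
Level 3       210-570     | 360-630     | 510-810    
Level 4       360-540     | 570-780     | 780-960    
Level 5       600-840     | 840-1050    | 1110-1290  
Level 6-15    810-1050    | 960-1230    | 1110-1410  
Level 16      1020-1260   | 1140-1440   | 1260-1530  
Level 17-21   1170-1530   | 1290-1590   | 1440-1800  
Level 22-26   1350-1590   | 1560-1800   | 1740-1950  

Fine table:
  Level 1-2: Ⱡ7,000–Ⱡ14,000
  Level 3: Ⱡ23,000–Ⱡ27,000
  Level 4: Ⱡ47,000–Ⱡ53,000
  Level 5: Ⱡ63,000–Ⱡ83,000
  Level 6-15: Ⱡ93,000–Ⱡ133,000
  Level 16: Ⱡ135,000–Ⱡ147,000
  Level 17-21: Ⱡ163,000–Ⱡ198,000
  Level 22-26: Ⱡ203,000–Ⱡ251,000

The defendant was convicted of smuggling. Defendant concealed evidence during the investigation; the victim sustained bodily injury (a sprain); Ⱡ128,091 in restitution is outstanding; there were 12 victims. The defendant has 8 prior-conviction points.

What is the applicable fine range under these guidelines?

Base offense level for smuggling: 12.
S2 applies (level before this adjustment is 12 ≥ 11, so +3): 12 + 3 = 15.
S3 applies: 15 + 3 = 18.
S4 does not apply.
S5 applies: 18 + 1 = 19.
S6 applies: 19 + 2 = 21.
Final offense level: 21.
Level 21 falls in the 17-21 band.
Fine table: Level 17-21 → Ⱡ163,000–Ⱡ198,000.

Ⱡ163,000–Ⱡ198,000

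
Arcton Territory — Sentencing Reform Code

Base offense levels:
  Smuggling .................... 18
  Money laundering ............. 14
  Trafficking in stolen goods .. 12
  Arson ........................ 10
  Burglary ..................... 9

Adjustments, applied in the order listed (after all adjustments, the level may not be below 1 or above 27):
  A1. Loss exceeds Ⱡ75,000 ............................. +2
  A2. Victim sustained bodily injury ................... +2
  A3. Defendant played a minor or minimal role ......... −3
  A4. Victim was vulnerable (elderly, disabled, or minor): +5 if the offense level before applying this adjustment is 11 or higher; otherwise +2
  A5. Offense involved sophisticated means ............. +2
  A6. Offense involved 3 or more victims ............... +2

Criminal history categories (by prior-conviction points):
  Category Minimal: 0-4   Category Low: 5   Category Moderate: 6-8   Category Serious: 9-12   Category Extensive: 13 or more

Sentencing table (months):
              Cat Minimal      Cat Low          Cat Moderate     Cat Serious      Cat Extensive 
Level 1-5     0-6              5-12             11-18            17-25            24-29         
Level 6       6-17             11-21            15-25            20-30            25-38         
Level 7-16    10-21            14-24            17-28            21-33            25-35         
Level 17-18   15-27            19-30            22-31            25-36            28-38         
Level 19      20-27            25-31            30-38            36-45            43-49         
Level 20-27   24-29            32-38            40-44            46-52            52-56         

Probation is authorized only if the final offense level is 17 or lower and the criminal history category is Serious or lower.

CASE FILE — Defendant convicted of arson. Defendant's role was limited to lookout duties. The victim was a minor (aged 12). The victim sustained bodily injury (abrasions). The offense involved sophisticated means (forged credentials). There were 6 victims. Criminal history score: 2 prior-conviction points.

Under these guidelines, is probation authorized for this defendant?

Yes

Base offense level for arson: 10.
A2 applies: 10 + 2 = 12.
A3 applies: 12 − 3 = 9.
A4 applies (level before this adjustment is 9 < 11, so +2): 9 + 2 = 11.
A5 applies: 11 + 2 = 13.
A6 applies: 13 + 2 = 15.
Final offense level: 15.
Criminal history: 2 prior points → Category Minimal (0-4).
Level 15 falls in the 7-16 band.
Grid: Level 7-16 × Category Minimal = 10-21 months.
Probation check: level 15 ≤ 17 and category Minimal ≤ Serious → eligible.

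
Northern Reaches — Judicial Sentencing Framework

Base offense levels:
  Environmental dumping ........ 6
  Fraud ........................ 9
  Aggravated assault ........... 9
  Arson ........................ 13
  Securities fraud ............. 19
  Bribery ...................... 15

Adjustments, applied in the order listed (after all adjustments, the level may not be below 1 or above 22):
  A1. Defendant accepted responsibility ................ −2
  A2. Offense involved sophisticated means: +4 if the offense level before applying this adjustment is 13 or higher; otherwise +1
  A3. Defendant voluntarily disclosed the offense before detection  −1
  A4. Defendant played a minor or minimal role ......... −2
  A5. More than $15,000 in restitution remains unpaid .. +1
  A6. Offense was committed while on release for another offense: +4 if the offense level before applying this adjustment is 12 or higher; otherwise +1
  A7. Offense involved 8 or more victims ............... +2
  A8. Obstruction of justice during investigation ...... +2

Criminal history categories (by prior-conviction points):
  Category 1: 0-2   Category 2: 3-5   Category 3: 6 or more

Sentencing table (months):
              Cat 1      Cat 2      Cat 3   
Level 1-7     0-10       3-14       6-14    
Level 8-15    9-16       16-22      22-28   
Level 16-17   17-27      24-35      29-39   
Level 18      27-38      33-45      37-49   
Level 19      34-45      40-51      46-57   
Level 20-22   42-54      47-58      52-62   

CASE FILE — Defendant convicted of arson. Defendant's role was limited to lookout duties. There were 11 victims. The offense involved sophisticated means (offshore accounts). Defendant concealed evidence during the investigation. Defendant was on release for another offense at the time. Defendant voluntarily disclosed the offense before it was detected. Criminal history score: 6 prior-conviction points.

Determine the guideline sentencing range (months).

52-62 months

Base offense level for arson: 13.
A2 applies (level before this adjustment is 13 ≥ 13, so +4): 13 + 4 = 17.
A3 applies: 17 − 1 = 16.
A4 applies: 16 − 2 = 14.
A5 does not apply.
A6 applies (level before this adjustment is 14 ≥ 12, so +4): 14 + 4 = 18.
A7 applies: 18 + 2 = 20.
A8 applies: 20 + 2 = 22.
Final offense level: 22.
Criminal history: 6 prior points → Category 3 (6+).
Level 22 falls in the 20-22 band.
Grid: Level 20-22 × Category 3 = 52-62 months.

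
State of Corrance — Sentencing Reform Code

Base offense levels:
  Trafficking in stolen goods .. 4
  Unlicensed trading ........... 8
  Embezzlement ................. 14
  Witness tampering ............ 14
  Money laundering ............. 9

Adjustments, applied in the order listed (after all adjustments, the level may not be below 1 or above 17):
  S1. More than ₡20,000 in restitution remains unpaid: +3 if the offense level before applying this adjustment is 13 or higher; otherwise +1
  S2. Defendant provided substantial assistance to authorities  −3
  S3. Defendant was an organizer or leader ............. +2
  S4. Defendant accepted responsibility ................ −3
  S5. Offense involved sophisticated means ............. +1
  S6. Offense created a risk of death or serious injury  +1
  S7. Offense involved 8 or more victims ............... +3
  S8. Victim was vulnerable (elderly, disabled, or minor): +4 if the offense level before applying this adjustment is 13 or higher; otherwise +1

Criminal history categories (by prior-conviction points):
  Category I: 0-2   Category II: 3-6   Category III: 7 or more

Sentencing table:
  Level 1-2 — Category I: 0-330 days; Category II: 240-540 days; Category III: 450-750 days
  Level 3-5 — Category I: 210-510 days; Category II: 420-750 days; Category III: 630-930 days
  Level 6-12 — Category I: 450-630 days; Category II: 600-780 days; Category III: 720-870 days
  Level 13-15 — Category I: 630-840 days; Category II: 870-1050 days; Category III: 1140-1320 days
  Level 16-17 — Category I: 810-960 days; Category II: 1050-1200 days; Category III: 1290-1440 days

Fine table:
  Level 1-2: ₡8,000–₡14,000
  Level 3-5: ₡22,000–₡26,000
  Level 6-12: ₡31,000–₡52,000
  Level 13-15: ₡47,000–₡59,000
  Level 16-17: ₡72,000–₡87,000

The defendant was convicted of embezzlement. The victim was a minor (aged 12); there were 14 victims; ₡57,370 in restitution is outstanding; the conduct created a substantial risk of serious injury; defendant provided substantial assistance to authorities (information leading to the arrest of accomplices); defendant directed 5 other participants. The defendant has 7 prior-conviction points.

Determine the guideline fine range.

Base offense level for embezzlement: 14.
S1 applies (level before this adjustment is 14 ≥ 13, so +3): 14 + 3 = 17.
S2 applies: 17 − 3 = 14.
S3 applies: 14 + 2 = 16.
S4 does not apply.
S6 applies: 16 + 1 = 17.
S7 applies: 17 + 3 = 20.
S8 applies (level before this adjustment is 20 ≥ 13, so +4): 20 + 4 = 24.
Level 24 exceeds the maximum of 17; capped at 17.
Final offense level: 17.
Level 17 falls in the 16-17 band.
Fine table: Level 16-17 → ₡72,000–₡87,000.

₡72,000–₡87,000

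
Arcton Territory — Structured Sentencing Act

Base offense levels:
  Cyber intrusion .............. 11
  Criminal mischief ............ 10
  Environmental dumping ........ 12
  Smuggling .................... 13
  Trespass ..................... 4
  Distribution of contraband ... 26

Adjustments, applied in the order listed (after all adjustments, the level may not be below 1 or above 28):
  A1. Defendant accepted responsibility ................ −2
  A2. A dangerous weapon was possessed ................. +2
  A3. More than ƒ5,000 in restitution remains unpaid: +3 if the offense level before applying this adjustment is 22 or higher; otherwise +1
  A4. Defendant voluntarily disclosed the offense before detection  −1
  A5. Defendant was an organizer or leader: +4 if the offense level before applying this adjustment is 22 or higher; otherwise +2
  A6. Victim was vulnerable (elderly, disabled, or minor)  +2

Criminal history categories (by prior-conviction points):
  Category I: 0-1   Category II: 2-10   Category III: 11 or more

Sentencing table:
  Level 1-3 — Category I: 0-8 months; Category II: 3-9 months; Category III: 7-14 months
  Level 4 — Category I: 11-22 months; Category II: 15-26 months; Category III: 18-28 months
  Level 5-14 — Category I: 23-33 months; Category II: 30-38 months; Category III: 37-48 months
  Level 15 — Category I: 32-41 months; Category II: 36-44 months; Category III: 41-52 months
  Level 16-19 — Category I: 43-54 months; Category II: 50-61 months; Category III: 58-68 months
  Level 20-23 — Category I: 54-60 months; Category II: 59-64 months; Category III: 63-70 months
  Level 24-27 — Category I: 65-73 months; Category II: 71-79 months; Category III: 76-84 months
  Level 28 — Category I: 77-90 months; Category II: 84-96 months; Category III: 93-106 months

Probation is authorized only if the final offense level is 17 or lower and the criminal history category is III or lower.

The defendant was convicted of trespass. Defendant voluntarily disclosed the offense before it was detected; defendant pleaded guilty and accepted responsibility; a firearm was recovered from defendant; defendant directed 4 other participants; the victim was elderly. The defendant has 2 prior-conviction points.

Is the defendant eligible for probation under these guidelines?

Base offense level for trespass: 4.
A1 applies: 4 − 2 = 2.
A2 applies: 2 + 2 = 4.
A3 does not apply.
A4 applies: 4 − 1 = 3.
A5 applies (level before this adjustment is 3 < 22, so +2): 3 + 2 = 5.
A6 applies: 5 + 2 = 7.
Final offense level: 7.
Criminal history: 2 prior points → Category II (2-10).
Level 7 falls in the 5-14 band.
Grid: Level 5-14 × Category II = 30-38 months.
Probation check: level 7 ≤ 17 and category II ≤ III → eligible.

Yes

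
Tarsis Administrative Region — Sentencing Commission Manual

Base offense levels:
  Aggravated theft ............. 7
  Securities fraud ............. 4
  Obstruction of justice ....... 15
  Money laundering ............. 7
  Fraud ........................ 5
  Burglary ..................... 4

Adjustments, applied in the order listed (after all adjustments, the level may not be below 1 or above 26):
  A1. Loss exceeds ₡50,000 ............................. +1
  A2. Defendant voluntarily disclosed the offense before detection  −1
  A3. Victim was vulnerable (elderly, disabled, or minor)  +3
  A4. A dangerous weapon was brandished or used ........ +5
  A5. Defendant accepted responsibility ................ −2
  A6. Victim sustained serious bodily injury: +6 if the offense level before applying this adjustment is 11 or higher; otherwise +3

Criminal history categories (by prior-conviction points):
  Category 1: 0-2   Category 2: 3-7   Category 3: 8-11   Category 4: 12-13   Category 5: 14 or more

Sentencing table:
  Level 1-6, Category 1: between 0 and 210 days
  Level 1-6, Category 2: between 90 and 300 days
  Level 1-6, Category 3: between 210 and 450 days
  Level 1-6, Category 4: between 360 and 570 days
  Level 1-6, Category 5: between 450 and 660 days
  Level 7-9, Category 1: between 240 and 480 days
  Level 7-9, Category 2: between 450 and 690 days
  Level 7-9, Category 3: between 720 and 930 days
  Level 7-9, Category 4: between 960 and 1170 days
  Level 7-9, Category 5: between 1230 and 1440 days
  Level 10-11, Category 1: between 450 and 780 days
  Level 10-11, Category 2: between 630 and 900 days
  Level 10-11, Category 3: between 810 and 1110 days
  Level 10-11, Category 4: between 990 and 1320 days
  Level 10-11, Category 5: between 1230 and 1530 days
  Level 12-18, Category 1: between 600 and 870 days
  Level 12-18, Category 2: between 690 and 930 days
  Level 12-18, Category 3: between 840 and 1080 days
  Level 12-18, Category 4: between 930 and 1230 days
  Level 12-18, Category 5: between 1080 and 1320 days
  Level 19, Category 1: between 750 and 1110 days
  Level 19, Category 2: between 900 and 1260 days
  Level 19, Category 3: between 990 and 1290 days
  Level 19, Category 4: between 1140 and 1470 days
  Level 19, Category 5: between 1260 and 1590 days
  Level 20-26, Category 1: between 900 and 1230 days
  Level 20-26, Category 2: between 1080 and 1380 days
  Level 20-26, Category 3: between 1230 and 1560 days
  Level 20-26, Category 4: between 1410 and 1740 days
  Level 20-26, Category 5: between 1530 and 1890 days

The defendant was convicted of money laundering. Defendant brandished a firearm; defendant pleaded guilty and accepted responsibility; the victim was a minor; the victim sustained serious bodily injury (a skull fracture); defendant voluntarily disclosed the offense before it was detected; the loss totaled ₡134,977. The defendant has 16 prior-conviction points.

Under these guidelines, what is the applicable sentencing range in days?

Base offense level for money laundering: 7.
A1 applies: 7 + 1 = 8.
A2 applies: 8 − 1 = 7.
A3 applies: 7 + 3 = 10.
A4 applies: 10 + 5 = 15.
A5 applies: 15 − 2 = 13.
A6 applies (level before this adjustment is 13 ≥ 11, so +6): 13 + 6 = 19.
Final offense level: 19.
Criminal history: 16 prior points → Category 5 (14+).
Level 19 falls in the 19 band.
Grid: Level 19 × Category 5 = 1260-1590 days.

1260-1590 days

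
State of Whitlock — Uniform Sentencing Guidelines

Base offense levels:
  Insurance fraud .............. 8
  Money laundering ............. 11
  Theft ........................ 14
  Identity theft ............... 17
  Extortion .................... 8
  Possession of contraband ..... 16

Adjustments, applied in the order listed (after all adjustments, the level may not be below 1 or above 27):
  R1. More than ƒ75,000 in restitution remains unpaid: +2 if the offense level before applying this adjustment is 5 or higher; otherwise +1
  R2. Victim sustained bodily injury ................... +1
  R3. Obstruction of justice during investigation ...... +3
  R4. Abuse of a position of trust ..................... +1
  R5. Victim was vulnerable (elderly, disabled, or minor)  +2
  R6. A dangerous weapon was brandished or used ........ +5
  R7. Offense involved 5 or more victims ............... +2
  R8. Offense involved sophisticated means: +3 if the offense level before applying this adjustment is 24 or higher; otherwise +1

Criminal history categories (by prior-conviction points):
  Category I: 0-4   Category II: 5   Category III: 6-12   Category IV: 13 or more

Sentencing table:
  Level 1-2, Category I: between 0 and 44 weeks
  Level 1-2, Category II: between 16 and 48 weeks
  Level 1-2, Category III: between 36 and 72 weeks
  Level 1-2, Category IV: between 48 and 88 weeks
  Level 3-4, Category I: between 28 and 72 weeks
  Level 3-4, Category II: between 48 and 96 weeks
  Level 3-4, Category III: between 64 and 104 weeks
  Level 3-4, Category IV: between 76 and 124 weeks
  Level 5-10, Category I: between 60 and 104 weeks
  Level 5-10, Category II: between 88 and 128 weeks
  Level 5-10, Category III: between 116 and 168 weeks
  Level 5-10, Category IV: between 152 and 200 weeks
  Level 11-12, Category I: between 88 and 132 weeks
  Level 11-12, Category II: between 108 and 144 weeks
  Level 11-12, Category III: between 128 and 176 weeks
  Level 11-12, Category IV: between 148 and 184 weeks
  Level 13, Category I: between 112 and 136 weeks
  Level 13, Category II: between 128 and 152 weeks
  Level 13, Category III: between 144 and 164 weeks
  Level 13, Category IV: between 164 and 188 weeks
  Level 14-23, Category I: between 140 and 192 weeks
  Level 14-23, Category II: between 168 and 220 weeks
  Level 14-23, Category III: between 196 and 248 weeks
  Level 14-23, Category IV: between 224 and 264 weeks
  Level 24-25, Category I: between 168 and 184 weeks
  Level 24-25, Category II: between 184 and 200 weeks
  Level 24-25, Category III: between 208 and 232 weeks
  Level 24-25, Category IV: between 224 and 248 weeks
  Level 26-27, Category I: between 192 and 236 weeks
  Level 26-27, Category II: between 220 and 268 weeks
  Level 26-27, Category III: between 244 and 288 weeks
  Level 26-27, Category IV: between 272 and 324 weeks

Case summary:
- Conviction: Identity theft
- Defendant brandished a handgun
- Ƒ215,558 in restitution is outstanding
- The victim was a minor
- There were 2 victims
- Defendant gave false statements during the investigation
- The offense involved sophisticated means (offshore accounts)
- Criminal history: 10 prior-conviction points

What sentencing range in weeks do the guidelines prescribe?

Base offense level for identity theft: 17.
R1 applies (level before this adjustment is 17 ≥ 5, so +2): 17 + 2 = 19.
R3 applies: 19 + 3 = 22.
R5 applies: 22 + 2 = 24.
R6 applies: 24 + 5 = 29.
R8 applies (level before this adjustment is 29 ≥ 24, so +3): 29 + 3 = 32.
Level 32 exceeds the maximum of 27; capped at 27.
Final offense level: 27.
Criminal history: 10 prior points → Category III (6-12).
Level 27 falls in the 26-27 band.
Grid: Level 26-27 × Category III = 244-288 weeks.

244-288 weeks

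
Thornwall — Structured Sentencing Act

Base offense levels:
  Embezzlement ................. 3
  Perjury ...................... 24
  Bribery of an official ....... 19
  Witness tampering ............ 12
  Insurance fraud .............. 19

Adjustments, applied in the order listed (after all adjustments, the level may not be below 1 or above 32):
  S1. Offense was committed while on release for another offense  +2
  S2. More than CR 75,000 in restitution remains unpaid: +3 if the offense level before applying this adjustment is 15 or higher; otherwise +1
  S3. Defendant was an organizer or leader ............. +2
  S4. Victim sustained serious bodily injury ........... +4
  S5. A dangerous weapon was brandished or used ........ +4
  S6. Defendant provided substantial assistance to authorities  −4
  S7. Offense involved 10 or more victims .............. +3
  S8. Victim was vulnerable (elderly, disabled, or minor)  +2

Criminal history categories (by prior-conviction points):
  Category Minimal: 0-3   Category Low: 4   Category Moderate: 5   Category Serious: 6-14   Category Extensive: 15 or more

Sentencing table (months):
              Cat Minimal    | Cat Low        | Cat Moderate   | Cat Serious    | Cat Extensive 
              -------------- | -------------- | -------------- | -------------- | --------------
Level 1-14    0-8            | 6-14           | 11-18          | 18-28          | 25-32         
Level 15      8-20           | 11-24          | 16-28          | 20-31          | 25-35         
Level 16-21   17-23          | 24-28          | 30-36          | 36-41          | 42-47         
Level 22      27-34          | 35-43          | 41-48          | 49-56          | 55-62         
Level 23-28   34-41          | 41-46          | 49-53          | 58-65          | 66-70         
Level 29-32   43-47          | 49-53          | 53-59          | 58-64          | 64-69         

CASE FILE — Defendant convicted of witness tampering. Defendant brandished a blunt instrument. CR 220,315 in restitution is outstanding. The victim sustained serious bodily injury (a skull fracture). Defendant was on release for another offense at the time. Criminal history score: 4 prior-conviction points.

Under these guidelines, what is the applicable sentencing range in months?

41-46 months

Base offense level for witness tampering: 12.
S1 applies: 12 + 2 = 14.
S2 applies (level before this adjustment is 14 < 15, so +1): 14 + 1 = 15.
S3 does not apply.
S4 applies: 15 + 4 = 19.
S5 applies: 19 + 4 = 23.
S6 does not apply.
S8 does not apply.
Final offense level: 23.
Criminal history: 4 prior points → Category Low (4).
Level 23 falls in the 23-28 band.
Grid: Level 23-28 × Category Low = 41-46 months.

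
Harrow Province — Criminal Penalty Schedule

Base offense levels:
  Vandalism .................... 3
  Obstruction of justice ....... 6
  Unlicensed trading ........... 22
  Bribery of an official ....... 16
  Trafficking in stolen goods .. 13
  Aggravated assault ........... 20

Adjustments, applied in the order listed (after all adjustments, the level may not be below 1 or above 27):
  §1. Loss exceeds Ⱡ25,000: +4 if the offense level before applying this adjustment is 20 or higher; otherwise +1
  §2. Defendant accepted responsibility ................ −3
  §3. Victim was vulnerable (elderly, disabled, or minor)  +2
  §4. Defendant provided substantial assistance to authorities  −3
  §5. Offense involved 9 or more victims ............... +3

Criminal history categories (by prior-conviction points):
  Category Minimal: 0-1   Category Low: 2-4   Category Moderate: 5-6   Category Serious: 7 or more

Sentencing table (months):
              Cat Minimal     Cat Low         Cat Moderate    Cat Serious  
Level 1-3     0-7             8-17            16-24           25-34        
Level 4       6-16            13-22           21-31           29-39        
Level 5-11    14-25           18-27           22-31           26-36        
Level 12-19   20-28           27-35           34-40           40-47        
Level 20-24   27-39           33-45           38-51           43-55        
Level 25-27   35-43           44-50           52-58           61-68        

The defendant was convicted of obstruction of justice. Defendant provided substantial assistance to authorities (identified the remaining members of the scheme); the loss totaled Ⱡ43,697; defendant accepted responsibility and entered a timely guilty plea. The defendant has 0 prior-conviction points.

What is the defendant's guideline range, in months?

0-7 months

Base offense level for obstruction of justice: 6.
§1 applies (level before this adjustment is 6 < 20, so +1): 6 + 1 = 7.
§2 applies: 7 − 3 = 4.
§3 does not apply.
§4 applies: 4 − 3 = 1.
§5 does not apply.
Final offense level: 1.
Criminal history: 0 prior points → Category Minimal (0-1).
Level 1 falls in the 1-3 band.
Grid: Level 1-3 × Category Minimal = 0-7 months.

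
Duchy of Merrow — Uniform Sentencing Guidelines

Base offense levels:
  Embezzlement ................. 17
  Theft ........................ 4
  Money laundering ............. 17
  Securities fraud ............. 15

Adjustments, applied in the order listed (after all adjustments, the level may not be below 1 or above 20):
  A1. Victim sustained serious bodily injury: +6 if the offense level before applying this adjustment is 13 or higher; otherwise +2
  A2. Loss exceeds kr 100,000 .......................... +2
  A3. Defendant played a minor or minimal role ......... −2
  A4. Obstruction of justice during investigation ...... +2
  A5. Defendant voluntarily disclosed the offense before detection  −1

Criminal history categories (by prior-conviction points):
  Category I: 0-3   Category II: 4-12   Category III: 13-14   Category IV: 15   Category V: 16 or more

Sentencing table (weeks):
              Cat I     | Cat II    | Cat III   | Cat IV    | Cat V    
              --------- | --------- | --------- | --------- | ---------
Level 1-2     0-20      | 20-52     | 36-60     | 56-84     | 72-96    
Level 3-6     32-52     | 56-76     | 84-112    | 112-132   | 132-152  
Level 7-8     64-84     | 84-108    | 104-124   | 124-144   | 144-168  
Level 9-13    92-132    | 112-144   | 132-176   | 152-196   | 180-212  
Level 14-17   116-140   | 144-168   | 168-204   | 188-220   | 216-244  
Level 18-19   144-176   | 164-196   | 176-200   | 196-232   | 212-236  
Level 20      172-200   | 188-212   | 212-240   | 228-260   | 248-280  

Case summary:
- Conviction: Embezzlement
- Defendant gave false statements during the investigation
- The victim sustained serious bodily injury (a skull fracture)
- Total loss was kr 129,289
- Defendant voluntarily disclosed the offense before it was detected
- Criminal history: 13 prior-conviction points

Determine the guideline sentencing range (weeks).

212-240 weeks

Base offense level for embezzlement: 17.
A1 applies (level before this adjustment is 17 ≥ 13, so +6): 17 + 6 = 23.
A2 applies: 23 + 2 = 25.
A3 does not apply.
A4 applies: 25 + 2 = 27.
A5 applies: 27 − 1 = 26.
Level 26 exceeds the maximum of 20; capped at 20.
Final offense level: 20.
Criminal history: 13 prior points → Category III (13-14).
Level 20 falls in the 20 band.
Grid: Level 20 × Category III = 212-240 weeks.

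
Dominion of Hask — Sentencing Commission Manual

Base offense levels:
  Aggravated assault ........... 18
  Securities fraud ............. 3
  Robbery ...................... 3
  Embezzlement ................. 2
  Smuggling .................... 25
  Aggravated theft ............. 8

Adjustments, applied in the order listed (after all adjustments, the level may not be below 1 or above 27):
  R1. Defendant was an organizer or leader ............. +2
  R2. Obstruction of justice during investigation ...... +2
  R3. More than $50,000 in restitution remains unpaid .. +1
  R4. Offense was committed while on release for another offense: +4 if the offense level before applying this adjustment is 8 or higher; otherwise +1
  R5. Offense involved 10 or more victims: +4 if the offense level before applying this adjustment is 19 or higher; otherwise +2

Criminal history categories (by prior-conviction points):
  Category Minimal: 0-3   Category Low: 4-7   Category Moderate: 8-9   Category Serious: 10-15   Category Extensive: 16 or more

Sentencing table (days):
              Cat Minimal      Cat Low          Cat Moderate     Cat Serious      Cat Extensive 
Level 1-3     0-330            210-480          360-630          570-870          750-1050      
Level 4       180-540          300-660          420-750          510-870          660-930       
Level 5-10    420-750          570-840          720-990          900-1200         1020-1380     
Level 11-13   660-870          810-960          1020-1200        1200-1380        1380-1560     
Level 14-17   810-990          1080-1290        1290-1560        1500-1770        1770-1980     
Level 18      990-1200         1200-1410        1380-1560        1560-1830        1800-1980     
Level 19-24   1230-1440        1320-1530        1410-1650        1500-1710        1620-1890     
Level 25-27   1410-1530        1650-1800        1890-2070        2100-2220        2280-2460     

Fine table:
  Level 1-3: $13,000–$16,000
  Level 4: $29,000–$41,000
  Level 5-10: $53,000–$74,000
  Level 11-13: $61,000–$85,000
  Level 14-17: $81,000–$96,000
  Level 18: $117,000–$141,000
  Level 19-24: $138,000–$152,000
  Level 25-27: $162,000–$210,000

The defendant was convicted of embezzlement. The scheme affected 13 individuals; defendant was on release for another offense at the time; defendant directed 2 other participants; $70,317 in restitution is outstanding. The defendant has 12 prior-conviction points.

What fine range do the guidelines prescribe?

Base offense level for embezzlement: 2.
R1 applies: 2 + 2 = 4.
R3 applies: 4 + 1 = 5.
R4 applies (level before this adjustment is 5 < 8, so +1): 5 + 1 = 6.
R5 applies (level before this adjustment is 6 < 19, so +2): 6 + 2 = 8.
Final offense level: 8.
Level 8 falls in the 5-10 band.
Fine table: Level 5-10 → $53,000–$74,000.

$53,000–$74,000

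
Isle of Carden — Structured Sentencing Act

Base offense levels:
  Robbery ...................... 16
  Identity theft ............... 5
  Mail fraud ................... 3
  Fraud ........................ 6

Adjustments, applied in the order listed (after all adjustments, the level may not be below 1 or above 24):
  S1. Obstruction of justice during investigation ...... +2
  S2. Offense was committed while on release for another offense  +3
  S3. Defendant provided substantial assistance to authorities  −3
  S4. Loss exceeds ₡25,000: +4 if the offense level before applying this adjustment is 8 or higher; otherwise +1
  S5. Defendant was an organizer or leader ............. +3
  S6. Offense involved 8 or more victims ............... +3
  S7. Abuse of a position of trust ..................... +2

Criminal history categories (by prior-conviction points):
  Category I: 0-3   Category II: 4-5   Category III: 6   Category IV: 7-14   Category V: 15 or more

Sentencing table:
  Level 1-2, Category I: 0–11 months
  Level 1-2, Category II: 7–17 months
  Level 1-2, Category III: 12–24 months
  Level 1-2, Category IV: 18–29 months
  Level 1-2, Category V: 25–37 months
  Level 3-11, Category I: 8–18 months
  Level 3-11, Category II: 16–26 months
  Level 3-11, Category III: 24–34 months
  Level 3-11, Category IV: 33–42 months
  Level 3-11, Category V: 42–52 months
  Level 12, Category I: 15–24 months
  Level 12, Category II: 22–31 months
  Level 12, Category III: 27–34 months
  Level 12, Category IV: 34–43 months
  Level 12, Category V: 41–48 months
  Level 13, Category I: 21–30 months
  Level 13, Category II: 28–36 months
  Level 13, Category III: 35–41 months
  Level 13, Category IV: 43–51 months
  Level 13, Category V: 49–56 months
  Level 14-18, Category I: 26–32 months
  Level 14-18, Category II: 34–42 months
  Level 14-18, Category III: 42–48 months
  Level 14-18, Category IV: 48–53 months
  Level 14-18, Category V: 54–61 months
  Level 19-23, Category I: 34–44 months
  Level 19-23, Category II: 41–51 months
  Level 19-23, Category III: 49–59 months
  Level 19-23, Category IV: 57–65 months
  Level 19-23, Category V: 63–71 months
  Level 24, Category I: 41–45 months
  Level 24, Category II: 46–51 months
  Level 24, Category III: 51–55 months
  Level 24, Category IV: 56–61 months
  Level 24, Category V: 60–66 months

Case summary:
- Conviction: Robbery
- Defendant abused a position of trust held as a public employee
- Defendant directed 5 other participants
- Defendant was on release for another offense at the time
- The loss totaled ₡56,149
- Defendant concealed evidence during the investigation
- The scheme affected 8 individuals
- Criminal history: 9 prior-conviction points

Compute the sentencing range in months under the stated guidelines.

Base offense level for robbery: 16.
S1 applies: 16 + 2 = 18.
S2 applies: 18 + 3 = 21.
S3 does not apply.
S4 applies (level before this adjustment is 21 ≥ 8, so +4): 21 + 4 = 25.
S5 applies: 25 + 3 = 28.
S6 applies: 28 + 3 = 31.
S7 applies: 31 + 2 = 33.
Level 33 exceeds the maximum of 24; capped at 24.
Final offense level: 24.
Criminal history: 9 prior points → Category IV (7-14).
Level 24 falls in the 24 band.
Grid: Level 24 × Category IV = 56-61 months.

56-61 months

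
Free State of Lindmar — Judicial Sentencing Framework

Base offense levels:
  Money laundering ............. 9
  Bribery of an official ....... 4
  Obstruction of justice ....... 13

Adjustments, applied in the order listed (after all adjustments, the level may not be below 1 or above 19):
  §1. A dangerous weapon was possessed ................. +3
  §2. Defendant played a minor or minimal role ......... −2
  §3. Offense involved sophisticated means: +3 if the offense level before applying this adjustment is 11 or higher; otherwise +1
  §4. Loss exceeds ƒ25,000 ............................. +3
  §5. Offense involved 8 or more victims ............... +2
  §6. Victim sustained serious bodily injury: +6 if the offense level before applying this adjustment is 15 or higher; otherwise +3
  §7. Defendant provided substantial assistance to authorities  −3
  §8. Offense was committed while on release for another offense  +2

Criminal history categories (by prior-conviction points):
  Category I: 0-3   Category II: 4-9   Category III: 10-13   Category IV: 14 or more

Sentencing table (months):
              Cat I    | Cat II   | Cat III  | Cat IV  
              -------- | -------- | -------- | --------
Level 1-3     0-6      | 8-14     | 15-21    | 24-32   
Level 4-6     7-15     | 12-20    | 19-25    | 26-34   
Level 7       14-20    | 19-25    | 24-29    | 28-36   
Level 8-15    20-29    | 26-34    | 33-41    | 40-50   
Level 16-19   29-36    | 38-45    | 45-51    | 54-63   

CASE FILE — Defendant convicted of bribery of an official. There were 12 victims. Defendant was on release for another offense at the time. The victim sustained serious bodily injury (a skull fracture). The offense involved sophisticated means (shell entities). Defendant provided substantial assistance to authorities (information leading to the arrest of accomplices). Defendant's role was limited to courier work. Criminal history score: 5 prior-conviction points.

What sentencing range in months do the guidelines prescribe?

Base offense level for bribery of an official: 4.
§2 applies: 4 − 2 = 2.
§3 applies (level before this adjustment is 2 < 11, so +1): 2 + 1 = 3.
§5 applies: 3 + 2 = 5.
§6 applies (level before this adjustment is 5 < 15, so +3): 5 + 3 = 8.
§7 applies: 8 − 3 = 5.
§8 applies: 5 + 2 = 7.
Final offense level: 7.
Criminal history: 5 prior points → Category II (4-9).
Level 7 falls in the 7 band.
Grid: Level 7 × Category II = 19-25 months.

19-25 months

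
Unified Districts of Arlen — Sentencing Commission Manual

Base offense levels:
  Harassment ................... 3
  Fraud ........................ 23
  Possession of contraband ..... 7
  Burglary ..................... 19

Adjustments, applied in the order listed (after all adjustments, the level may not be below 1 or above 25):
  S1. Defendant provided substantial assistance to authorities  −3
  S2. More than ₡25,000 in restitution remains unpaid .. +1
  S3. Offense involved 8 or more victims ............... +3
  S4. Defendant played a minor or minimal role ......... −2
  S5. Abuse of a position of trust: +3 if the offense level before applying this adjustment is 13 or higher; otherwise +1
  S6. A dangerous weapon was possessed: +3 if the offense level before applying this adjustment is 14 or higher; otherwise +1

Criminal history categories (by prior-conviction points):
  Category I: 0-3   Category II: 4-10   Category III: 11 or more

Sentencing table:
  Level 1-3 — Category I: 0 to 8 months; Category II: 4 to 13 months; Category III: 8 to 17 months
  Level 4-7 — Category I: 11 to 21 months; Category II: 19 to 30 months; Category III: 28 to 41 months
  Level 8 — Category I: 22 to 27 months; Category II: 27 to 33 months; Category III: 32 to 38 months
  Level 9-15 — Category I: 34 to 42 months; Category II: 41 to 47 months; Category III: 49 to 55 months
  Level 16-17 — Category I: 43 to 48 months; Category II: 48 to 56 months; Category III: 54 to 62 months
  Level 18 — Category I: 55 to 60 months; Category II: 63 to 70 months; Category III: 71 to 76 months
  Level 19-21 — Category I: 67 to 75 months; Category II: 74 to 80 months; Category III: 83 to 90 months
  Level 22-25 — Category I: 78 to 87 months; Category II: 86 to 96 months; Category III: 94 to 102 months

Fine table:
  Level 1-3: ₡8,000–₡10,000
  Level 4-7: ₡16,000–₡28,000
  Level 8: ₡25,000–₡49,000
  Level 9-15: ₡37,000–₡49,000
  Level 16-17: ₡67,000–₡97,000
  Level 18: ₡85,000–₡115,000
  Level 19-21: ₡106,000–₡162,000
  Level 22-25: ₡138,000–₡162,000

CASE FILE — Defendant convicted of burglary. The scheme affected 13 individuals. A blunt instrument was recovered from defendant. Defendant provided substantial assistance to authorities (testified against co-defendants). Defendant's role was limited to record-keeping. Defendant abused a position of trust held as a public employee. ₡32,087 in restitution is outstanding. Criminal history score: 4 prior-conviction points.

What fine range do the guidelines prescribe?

₡138,000–₡162,000

Base offense level for burglary: 19.
S1 applies: 19 − 3 = 16.
S2 applies: 16 + 1 = 17.
S3 applies: 17 + 3 = 20.
S4 applies: 20 − 2 = 18.
S5 applies (level before this adjustment is 18 ≥ 13, so +3): 18 + 3 = 21.
S6 applies (level before this adjustment is 21 ≥ 14, so +3): 21 + 3 = 24.
Final offense level: 24.
Level 24 falls in the 22-25 band.
Fine table: Level 22-25 → ₡138,000–₡162,000.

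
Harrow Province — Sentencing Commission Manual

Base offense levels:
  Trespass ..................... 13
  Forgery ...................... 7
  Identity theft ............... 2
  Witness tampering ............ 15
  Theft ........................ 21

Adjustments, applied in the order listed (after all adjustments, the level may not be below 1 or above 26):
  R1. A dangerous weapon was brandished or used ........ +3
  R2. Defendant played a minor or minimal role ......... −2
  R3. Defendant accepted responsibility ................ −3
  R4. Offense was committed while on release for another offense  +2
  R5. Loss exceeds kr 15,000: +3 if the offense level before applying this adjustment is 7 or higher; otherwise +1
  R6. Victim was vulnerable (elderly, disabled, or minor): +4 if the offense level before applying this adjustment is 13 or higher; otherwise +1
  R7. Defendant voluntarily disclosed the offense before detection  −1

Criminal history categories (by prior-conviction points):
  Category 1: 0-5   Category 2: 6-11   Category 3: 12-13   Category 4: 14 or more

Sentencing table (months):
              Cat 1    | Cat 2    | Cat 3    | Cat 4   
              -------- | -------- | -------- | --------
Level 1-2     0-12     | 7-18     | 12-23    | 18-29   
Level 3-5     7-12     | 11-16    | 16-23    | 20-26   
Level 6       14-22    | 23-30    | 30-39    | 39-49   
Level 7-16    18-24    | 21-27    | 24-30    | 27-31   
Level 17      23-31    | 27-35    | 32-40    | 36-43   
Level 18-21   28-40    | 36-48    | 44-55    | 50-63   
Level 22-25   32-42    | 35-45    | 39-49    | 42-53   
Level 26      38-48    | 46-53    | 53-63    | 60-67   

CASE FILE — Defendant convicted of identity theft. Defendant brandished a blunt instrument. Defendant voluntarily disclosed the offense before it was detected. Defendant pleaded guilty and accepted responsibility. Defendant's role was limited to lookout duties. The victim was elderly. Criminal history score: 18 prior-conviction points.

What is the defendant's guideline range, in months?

18-29 months

Base offense level for identity theft: 2.
R1 applies: 2 + 3 = 5.
R2 applies: 5 − 2 = 3.
R3 applies: 3 − 3 = 0.
R4 does not apply.
R5 does not apply.
R6 applies (level before this adjustment is 0 < 13, so +1): 0 + 1 = 1.
R7 applies: 1 − 1 = 0.
Level 0 is below the minimum of 1; floored at 1.
Final offense level: 1.
Criminal history: 18 prior points → Category 4 (14+).
Level 1 falls in the 1-2 band.
Grid: Level 1-2 × Category 4 = 18-29 months.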